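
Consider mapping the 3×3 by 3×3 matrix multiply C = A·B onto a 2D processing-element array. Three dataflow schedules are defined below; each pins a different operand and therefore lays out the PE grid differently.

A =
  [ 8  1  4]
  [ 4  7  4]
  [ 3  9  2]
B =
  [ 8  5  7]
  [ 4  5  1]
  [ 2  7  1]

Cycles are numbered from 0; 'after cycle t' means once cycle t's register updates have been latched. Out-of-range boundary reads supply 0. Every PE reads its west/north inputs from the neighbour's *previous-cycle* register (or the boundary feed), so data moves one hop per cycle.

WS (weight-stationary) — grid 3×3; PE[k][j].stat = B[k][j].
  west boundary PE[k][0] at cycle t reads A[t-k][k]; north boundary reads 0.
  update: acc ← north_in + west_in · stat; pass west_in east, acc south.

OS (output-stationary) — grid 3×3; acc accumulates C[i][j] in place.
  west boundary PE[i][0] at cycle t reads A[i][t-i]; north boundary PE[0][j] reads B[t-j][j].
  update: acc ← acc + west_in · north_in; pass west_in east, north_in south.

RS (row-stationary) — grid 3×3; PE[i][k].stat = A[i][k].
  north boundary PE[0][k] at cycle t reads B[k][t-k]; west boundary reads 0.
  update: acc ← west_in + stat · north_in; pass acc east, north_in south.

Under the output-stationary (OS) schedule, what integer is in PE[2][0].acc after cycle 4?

PE[2][0].acc = 64

OS 3×3: PE[2][0] cycle-by-cycle (with neighbour feeds):
  step 0 · PE1,0: acc=0; fwd→0 fwd↓0
  step 0 · PE2,0: acc=0; fwd→0 fwd↓0
  step 1 · PE1,0: acc=32; fwd→4 fwd↓8
  step 1 · PE2,0: acc=0; fwd→0 fwd↓0
  step 2 · PE1,0: acc=60; fwd→7 fwd↓4
  step 2 · PE2,0: acc=24; fwd→3 fwd↓8
  step 3 · PE1,0: acc=68; fwd→4 fwd↓2
  step 3 · PE2,0: acc=60; fwd→9 fwd↓4
  step 4 · PE1,0: acc=68; fwd→0 fwd↓0
  step 4 · PE2,0: acc=64; fwd→2 fwd↓2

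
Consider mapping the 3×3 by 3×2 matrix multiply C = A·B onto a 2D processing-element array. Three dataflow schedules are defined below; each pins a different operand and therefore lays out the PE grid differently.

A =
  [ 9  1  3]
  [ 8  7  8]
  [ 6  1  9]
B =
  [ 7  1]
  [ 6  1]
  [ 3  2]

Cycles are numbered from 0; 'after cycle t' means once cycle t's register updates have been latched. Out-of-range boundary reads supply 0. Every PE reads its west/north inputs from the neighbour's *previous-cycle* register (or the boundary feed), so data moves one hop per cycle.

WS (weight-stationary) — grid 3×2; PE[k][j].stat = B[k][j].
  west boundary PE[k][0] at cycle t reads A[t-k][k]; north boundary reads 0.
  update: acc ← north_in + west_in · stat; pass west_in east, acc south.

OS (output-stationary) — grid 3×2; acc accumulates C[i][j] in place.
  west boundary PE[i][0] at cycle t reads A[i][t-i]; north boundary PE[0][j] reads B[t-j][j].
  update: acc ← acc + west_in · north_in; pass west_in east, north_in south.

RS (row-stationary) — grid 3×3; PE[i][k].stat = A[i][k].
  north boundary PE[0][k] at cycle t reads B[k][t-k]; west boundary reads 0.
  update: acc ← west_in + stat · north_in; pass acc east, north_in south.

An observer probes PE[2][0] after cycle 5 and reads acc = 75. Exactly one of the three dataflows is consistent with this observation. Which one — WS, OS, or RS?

Under WS (3×2), PE[2][0]:
  c0 r2c0: 0 / 0 / 0
  c1 r2c0: 0 / 0 / 0
  c2 r2c0: 78 / 3 / 78
  c3 r2c0: 122 / 8 / 122
  c4 r2c0: 75 / 9 / 75
  c5 r2c0: 0 / 0 / 0
Under OS (3×2), PE[2][0]:
  c0 r2c0: 0 / 0 / 0
  c1 r2c0: 0 / 0 / 0
  c2 r2c0: 42 / 6 / 7
  c3 r2c0: 48 / 1 / 6
  c4 r2c0: 75 / 9 / 3
  c5 r2c0: 75 / 0 / 0
Under RS (3×3), PE[2][0]:
  c0 r2c0: 0 / 0 / 0
  c1 r2c0: 0 / 0 / 0
  c2 r2c0: 42 / 42 / 7
  c3 r2c0: 6 / 6 / 1
  c4 r2c0: 0 / 0 / 0
  c5 r2c0: 0 / 0 / 0

dataflow = OS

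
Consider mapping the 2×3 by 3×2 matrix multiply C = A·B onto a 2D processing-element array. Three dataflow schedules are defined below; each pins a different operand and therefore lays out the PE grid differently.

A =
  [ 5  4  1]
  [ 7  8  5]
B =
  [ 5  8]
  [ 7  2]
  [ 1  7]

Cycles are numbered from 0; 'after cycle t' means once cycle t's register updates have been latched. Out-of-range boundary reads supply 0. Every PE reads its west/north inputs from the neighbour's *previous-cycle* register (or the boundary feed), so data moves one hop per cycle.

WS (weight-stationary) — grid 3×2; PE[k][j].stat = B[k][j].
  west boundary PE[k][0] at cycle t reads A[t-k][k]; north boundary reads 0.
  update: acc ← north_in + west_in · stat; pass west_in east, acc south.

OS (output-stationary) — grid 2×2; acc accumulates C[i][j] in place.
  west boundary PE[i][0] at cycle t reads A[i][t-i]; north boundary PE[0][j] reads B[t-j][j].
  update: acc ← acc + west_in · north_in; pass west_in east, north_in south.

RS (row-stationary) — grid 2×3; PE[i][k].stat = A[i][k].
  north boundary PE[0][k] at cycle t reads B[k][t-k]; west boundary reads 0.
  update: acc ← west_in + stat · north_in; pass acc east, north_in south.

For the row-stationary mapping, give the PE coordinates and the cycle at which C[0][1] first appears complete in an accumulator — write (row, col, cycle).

Under RS, C[0][1] lands at PE[0][2]:
  step 0 · PE0,2: acc=0; fwd→0 fwd↓0
  step 1 · PE0,2: acc=0; fwd→0 fwd↓0
  step 2 · PE0,2: acc=54; fwd→54 fwd↓1
  step 3 · PE0,2: acc=55; fwd→55 fwd↓7

(row, col, cycle) = (0, 2, 3)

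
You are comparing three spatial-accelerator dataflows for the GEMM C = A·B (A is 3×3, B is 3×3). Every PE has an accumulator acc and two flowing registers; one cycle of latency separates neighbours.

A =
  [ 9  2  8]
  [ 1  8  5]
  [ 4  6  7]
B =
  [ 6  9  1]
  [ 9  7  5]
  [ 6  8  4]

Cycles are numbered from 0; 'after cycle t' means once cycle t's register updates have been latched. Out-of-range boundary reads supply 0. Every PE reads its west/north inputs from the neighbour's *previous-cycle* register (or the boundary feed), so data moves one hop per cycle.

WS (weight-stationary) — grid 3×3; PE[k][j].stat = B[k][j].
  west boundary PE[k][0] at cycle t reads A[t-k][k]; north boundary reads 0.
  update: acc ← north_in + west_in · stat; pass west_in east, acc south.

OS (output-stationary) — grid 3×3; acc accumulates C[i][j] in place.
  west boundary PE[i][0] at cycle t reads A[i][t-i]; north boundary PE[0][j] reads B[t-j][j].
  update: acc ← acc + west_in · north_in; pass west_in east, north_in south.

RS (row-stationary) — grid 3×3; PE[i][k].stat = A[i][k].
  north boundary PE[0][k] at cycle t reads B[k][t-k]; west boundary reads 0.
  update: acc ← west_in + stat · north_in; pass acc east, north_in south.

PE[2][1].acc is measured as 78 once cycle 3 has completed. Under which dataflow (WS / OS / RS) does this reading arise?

dataflow = RS

— WS: 3×3; PE[2][1] trace:
  c0 r2c1: 0 / 0 / 0
  c1 r2c1: 0 / 0 / 0
  c2 r2c1: 0 / 0 / 0
  c3 r2c1: 159 / 8 / 159
— OS: 3×3; PE[2][1] trace:
  c0 r2c1: 0 / 0 / 0
  c1 r2c1: 0 / 0 / 0
  c2 r2c1: 0 / 0 / 0
  c3 r2c1: 36 / 4 / 9
— RS: 3×3; PE[2][1] trace:
  c0 r2c1: 0 / 0 / 0
  c1 r2c1: 0 / 0 / 0
  c2 r2c1: 0 / 0 / 0
  c3 r2c1: 78 / 78 / 9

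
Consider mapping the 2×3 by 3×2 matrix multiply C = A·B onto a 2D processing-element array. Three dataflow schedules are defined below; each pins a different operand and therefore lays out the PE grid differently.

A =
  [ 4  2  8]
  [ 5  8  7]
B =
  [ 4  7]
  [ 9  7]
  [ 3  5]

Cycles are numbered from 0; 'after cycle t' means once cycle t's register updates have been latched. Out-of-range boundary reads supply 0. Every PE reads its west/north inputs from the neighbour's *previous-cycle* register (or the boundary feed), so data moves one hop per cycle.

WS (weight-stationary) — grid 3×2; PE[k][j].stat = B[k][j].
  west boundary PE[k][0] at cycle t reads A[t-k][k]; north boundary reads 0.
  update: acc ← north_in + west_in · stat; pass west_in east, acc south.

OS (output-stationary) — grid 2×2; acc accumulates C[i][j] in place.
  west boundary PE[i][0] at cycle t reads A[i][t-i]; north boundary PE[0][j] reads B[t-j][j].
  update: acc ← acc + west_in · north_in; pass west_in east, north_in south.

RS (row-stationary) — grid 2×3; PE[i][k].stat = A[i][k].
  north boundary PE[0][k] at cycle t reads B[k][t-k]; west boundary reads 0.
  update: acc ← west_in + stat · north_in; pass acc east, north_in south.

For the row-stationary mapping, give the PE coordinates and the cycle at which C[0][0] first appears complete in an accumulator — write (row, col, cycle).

(row, col, cycle) = (0, 2, 2)

Under RS, C[0][0] lands at PE[0][2]:
  t=0 PE[0][2]: acc=0 h=0 v=0
  t=1 PE[0][2]: acc=0 h=0 v=0
  t=2 PE[0][2]: acc=58 h=58 v=3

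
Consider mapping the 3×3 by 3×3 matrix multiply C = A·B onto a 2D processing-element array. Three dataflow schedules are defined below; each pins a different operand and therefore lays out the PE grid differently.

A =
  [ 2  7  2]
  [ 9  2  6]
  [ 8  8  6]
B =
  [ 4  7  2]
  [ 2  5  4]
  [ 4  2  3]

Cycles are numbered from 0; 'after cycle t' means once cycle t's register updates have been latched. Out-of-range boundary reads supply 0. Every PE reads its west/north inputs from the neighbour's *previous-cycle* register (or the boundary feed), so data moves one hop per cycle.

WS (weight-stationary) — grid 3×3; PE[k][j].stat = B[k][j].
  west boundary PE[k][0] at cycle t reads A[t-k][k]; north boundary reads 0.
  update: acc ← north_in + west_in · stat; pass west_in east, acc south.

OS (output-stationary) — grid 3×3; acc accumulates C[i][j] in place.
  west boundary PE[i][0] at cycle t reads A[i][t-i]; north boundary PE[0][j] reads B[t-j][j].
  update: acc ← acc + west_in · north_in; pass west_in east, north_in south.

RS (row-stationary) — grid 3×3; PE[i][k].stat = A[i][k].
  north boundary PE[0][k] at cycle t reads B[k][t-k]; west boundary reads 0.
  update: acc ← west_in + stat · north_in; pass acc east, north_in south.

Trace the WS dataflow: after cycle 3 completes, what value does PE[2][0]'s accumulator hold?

Tracing WS — 3×3 array, target PE[2][0]:
  t=0 PE[1][0]: acc=0 h=0 v=0
  t=0 PE[2][0]: acc=0 h=0 v=0
  t=1 PE[1][0]: acc=22 h=7 v=22
  t=1 PE[2][0]: acc=0 h=0 v=0
  t=2 PE[1][0]: acc=40 h=2 v=40
  t=2 PE[2][0]: acc=30 h=2 v=30
  t=3 PE[1][0]: acc=48 h=8 v=48
  t=3 PE[2][0]: acc=64 h=6 v=64

PE[2][0].acc = 64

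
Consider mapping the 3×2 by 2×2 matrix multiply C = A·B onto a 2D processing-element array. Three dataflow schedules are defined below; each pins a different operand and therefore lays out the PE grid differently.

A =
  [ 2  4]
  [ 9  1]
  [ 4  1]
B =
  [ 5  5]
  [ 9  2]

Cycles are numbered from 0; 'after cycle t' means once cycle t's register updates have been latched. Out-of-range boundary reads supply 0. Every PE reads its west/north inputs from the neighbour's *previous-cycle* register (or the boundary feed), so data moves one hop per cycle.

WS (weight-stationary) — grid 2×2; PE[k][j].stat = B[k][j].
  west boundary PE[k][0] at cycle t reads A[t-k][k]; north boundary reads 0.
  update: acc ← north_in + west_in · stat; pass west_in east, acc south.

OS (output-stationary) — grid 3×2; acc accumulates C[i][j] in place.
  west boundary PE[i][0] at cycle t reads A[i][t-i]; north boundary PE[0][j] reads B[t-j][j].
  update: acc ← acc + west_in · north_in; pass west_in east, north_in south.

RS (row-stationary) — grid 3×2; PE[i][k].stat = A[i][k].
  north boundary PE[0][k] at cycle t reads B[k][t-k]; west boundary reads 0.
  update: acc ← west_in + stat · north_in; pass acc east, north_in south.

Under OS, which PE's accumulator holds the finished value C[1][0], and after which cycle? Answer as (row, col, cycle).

OS: C[1][0] accumulates in PE[1][0]:
  0: (1,0).acc=0  regs=<0,0>
  1: (1,0).acc=45  regs=<9,5>
  2: (1,0).acc=54  regs=<1,9>

(row, col, cycle) = (1, 0, 2)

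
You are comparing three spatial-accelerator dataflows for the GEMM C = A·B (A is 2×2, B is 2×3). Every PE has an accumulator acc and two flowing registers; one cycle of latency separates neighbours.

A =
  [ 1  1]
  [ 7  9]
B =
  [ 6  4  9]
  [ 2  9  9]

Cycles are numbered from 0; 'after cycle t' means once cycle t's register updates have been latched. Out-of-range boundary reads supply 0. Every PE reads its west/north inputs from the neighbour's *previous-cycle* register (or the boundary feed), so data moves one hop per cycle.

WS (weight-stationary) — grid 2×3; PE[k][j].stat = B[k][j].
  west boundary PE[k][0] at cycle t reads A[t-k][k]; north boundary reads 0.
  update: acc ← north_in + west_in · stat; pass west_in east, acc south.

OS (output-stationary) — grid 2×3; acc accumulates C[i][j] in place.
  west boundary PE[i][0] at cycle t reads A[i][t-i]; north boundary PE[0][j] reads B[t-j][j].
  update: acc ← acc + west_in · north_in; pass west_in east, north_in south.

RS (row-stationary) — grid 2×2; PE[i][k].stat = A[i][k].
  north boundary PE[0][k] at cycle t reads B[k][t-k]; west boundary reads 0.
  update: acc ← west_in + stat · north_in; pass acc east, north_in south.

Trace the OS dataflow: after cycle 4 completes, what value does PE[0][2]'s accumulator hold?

PE[0][2].acc = 18

OS (2×3). Following PE[0][2] plus its west/north inputs:
  step 0 · PE0,1: acc=0; fwd→0 fwd↓0
  step 0 · PE0,2: acc=0; fwd→0 fwd↓0
  step 1 · PE0,1: acc=4; fwd→1 fwd↓4
  step 1 · PE0,2: acc=0; fwd→0 fwd↓0
  step 2 · PE0,1: acc=13; fwd→1 fwd↓9
  step 2 · PE0,2: acc=9; fwd→1 fwd↓9
  step 3 · PE0,1: acc=13; fwd→0 fwd↓0
  step 3 · PE0,2: acc=18; fwd→1 fwd↓9
  step 4 · PE0,1: acc=13; fwd→0 fwd↓0
  step 4 · PE0,2: acc=18; fwd→0 fwd↓0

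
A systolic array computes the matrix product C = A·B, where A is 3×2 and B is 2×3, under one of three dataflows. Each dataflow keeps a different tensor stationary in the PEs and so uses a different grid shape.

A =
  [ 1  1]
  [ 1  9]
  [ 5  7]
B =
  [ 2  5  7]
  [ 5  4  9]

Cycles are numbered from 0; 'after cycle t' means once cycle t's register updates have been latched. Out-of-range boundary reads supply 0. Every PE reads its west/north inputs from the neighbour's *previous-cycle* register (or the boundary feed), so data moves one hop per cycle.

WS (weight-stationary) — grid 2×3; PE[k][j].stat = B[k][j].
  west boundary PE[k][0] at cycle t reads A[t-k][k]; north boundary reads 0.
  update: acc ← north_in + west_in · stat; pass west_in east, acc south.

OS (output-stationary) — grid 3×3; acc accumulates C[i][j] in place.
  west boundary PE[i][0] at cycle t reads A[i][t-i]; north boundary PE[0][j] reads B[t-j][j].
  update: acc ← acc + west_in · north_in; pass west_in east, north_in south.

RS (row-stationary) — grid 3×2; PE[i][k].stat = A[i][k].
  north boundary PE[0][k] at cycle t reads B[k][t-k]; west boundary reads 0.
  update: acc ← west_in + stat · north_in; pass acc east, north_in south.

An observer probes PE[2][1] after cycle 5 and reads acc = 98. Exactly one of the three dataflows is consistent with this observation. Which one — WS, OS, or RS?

dataflow = RS

WS: PE[2][1] is outside its 2×3 grid.
— OS: 3×3; PE[2][1] trace:
  t=0 PE[2][1]: acc=0 h=0 v=0
  t=1 PE[2][1]: acc=0 h=0 v=0
  t=2 PE[2][1]: acc=0 h=0 v=0
  t=3 PE[2][1]: acc=25 h=5 v=5
  t=4 PE[2][1]: acc=53 h=7 v=4
  t=5 PE[2][1]: acc=53 h=0 v=0
— RS: 3×2; PE[2][1] trace:
  t=0 PE[2][1]: acc=0 h=0 v=0
  t=1 PE[2][1]: acc=0 h=0 v=0
  t=2 PE[2][1]: acc=0 h=0 v=0
  t=3 PE[2][1]: acc=45 h=45 v=5
  t=4 PE[2][1]: acc=53 h=53 v=4
  t=5 PE[2][1]: acc=98 h=98 v=9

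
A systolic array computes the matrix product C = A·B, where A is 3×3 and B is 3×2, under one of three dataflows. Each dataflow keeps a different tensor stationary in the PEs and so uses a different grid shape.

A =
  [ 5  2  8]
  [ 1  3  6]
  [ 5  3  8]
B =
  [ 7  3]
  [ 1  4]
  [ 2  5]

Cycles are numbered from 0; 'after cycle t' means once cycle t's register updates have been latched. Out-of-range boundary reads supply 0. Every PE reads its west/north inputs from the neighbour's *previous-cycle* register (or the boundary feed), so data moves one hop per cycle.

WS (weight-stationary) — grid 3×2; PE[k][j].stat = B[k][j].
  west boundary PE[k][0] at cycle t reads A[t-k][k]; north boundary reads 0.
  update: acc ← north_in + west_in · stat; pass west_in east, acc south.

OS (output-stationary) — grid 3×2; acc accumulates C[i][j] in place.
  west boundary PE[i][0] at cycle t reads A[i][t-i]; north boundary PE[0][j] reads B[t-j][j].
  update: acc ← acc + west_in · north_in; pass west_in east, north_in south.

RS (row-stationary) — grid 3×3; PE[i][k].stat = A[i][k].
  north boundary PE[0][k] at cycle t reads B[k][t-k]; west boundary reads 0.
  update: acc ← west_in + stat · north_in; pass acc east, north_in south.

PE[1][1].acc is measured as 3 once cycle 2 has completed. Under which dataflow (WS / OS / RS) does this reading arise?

Under WS (3×2), PE[1][1]:
  [0] (1,1) acc=0 (h:0 v:0)
  [1] (1,1) acc=0 (h:0 v:0)
  [2] (1,1) acc=23 (h:2 v:23)
Under OS (3×2), PE[1][1]:
  [0] (1,1) acc=0 (h:0 v:0)
  [1] (1,1) acc=0 (h:0 v:0)
  [2] (1,1) acc=3 (h:1 v:3)
Under RS (3×3), PE[1][1]:
  [0] (1,1) acc=0 (h:0 v:0)
  [1] (1,1) acc=0 (h:0 v:0)
  [2] (1,1) acc=10 (h:10 v:1)

dataflow = OS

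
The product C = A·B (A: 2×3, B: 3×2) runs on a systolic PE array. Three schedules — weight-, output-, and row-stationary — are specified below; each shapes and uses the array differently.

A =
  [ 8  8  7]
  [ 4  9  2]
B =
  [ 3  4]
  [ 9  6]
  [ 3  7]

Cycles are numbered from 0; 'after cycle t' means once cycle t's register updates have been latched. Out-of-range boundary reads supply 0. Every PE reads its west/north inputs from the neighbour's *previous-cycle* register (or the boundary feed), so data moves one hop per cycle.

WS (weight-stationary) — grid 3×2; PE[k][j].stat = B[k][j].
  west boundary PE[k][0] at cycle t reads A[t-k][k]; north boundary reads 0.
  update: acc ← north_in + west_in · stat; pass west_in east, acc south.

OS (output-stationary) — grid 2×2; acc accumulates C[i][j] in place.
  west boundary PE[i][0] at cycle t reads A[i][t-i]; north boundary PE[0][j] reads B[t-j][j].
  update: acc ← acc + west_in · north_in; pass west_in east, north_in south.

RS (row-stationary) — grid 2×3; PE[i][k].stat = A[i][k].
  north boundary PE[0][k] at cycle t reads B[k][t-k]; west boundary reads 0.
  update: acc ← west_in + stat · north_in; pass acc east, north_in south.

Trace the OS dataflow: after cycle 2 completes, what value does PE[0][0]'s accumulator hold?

PE[0][0].acc = 117

OS 2×2: PE[0][0] cycle-by-cycle (with neighbour feeds):
  @0  [0,0]  acc 24  |  →8  ↓3
  @1  [0,0]  acc 96  |  →8  ↓9
  @2  [0,0]  acc 117  |  →7  ↓3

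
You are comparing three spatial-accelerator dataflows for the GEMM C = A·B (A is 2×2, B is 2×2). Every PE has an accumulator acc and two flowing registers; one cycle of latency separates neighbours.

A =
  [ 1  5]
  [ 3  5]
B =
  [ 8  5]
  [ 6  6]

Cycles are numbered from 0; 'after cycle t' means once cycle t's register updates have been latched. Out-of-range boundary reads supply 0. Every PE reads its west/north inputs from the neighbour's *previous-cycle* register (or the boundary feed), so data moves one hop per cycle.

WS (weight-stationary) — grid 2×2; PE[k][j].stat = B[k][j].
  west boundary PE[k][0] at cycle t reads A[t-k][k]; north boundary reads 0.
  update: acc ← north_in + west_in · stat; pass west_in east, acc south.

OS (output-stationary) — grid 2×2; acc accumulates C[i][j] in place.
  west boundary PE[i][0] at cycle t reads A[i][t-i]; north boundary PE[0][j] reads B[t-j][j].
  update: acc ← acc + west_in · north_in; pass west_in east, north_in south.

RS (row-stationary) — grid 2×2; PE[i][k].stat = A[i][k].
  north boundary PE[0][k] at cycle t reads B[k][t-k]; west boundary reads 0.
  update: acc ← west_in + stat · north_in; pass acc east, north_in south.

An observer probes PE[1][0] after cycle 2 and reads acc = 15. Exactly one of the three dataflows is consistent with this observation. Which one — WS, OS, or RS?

dataflow = RS

WS [2×2] PE[1][0] across cycles:
  0: (1,0).acc=0  regs=<0,0>
  1: (1,0).acc=38  regs=<5,38>
  2: (1,0).acc=54  regs=<5,54>
OS [2×2] PE[1][0] across cycles:
  0: (1,0).acc=0  regs=<0,0>
  1: (1,0).acc=24  regs=<3,8>
  2: (1,0).acc=54  regs=<5,6>
RS [2×2] PE[1][0] across cycles:
  0: (1,0).acc=0  regs=<0,0>
  1: (1,0).acc=24  regs=<24,8>
  2: (1,0).acc=15  regs=<15,5>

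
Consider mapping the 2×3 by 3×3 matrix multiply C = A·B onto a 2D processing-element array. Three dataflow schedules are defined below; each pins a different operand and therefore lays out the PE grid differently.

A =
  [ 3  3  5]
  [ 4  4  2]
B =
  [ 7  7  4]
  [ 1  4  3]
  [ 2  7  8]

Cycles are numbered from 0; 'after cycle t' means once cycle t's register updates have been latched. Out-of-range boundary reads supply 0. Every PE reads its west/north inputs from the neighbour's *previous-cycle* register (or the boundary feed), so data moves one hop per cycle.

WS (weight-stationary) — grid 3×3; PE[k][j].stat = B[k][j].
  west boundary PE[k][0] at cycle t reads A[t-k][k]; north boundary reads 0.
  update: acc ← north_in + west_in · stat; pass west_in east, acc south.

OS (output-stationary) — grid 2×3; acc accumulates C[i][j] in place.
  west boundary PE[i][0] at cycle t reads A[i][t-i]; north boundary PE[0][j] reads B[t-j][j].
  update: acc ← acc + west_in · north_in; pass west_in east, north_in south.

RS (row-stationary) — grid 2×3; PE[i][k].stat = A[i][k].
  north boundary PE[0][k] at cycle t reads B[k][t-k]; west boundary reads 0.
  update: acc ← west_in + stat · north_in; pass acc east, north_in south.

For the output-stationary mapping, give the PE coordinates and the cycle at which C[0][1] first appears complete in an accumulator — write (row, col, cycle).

OS: C[0][1] accumulates in PE[0][1]:
  c0 r0c1: 0 / 0 / 0
  c1 r0c1: 21 / 3 / 7
  c2 r0c1: 33 / 3 / 4
  c3 r0c1: 68 / 5 / 7

(row, col, cycle) = (0, 1, 3)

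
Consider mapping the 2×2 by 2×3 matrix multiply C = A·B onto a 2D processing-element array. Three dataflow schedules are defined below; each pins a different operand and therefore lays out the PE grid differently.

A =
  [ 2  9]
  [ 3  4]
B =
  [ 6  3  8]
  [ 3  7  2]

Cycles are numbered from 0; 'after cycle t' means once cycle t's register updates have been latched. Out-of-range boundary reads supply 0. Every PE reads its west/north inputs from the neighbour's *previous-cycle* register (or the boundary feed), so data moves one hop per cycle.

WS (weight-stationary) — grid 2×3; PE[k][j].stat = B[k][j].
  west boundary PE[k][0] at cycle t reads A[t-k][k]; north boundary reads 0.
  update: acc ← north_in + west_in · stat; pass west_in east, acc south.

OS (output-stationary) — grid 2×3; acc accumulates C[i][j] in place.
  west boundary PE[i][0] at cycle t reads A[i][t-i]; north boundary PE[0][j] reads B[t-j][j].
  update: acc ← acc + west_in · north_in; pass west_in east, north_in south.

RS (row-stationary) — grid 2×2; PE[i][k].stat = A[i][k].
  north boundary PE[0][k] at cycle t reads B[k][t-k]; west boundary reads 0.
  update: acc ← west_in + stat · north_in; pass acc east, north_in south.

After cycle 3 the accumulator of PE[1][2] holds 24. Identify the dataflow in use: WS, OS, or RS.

WS [2×3] PE[1][2] across cycles:
  after 0 — PE[1][2] acc=0, pass-E 0, pass-S 0
  after 1 — PE[1][2] acc=0, pass-E 0, pass-S 0
  after 2 — PE[1][2] acc=0, pass-E 0, pass-S 0
  after 3 — PE[1][2] acc=34, pass-E 9, pass-S 34
OS [2×3] PE[1][2] across cycles:
  after 0 — PE[1][2] acc=0, pass-E 0, pass-S 0
  after 1 — PE[1][2] acc=0, pass-E 0, pass-S 0
  after 2 — PE[1][2] acc=0, pass-E 0, pass-S 0
  after 3 — PE[1][2] acc=24, pass-E 3, pass-S 8
RS (2×2): PE[1][2] does not exist.

dataflow = OS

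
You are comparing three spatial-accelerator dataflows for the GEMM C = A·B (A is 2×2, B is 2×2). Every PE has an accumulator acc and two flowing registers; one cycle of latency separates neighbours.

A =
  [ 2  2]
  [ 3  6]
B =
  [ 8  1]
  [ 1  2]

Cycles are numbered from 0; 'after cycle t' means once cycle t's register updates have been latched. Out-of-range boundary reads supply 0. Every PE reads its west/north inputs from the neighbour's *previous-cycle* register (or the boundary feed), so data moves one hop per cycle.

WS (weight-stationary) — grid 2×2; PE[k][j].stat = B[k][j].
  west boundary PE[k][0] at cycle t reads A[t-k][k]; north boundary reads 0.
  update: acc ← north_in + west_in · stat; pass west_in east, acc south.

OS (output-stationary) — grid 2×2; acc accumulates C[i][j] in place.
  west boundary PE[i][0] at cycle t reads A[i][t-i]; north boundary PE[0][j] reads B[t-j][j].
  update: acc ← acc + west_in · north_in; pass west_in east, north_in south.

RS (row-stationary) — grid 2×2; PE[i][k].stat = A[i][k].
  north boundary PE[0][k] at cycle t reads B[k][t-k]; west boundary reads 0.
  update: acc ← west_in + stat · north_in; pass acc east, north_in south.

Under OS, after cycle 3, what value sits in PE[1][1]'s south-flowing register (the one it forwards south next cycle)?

register = 2

Tracing OS — 2×2 array, target PE[1][1]:
  c0 r0c1: 0 / 0 / 0
  c0 r1c0: 0 / 0 / 0
  c0 r1c1: 0 / 0 / 0
  c1 r0c1: 2 / 2 / 1
  c1 r1c0: 24 / 3 / 8
  c1 r1c1: 0 / 0 / 0
  c2 r0c1: 6 / 2 / 2
  c2 r1c0: 30 / 6 / 1
  c2 r1c1: 3 / 3 / 1
  c3 r0c1: 6 / 0 / 0
  c3 r1c0: 30 / 0 / 0
  c3 r1c1: 15 / 6 / 2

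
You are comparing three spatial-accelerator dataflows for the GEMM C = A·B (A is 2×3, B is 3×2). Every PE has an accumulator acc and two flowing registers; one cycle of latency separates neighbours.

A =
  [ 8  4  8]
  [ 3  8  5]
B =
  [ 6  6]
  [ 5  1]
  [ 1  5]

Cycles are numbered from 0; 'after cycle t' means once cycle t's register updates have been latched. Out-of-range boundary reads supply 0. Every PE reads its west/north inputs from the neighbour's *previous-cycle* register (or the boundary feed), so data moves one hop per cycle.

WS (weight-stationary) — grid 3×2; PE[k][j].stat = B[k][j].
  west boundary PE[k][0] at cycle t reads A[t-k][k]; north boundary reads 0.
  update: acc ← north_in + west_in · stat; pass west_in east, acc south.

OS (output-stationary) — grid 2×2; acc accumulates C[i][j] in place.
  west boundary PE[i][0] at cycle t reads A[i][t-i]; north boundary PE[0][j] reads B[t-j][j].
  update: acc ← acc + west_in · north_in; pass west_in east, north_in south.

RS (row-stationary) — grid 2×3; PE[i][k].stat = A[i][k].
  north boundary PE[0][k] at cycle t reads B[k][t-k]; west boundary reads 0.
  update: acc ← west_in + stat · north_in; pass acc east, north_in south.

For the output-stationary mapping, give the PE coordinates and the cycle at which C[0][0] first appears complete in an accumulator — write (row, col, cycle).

OS — PE[0][0] is where C[0][0] collects:
  c0 r0c0: 48 / 8 / 6
  c1 r0c0: 68 / 4 / 5
  c2 r0c0: 76 / 8 / 1

(row, col, cycle) = (0, 0, 2)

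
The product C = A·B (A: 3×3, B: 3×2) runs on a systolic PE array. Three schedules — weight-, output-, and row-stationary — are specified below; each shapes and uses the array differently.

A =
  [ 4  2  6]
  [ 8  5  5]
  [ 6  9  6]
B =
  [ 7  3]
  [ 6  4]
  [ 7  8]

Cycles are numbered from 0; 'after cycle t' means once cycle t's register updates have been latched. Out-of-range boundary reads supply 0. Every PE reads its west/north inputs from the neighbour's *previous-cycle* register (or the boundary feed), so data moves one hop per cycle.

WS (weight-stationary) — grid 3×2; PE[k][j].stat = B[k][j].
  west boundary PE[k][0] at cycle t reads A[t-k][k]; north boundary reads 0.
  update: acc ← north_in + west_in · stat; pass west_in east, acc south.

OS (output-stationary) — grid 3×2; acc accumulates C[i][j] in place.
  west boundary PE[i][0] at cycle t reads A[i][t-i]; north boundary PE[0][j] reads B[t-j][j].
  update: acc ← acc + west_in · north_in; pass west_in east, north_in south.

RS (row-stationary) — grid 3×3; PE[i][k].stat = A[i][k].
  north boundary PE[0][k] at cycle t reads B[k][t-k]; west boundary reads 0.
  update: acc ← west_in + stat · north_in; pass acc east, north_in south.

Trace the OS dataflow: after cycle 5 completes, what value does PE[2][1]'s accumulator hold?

Tracing OS — 3×2 array, target PE[2][1]:
  @0  [1,1]  acc 0  |  →0  ↓0
  @0  [2,0]  acc 0  |  →0  ↓0
  @0  [2,1]  acc 0  |  →0  ↓0
  @1  [1,1]  acc 0  |  →0  ↓0
  @1  [2,0]  acc 0  |  →0  ↓0
  @1  [2,1]  acc 0  |  →0  ↓0
  @2  [1,1]  acc 24  |  →8  ↓3
  @2  [2,0]  acc 42  |  →6  ↓7
  @2  [2,1]  acc 0  |  →0  ↓0
  @3  [1,1]  acc 44  |  →5  ↓4
  @3  [2,0]  acc 96  |  →9  ↓6
  @3  [2,1]  acc 18  |  →6  ↓3
  @4  [1,1]  acc 84  |  →5  ↓8
  @4  [2,0]  acc 138  |  →6  ↓7
  @4  [2,1]  acc 54  |  →9  ↓4
  @5  [1,1]  acc 84  |  →0  ↓0
  @5  [2,0]  acc 138  |  →0  ↓0
  @5  [2,1]  acc 102  |  →6  ↓8

PE[2][1].acc = 102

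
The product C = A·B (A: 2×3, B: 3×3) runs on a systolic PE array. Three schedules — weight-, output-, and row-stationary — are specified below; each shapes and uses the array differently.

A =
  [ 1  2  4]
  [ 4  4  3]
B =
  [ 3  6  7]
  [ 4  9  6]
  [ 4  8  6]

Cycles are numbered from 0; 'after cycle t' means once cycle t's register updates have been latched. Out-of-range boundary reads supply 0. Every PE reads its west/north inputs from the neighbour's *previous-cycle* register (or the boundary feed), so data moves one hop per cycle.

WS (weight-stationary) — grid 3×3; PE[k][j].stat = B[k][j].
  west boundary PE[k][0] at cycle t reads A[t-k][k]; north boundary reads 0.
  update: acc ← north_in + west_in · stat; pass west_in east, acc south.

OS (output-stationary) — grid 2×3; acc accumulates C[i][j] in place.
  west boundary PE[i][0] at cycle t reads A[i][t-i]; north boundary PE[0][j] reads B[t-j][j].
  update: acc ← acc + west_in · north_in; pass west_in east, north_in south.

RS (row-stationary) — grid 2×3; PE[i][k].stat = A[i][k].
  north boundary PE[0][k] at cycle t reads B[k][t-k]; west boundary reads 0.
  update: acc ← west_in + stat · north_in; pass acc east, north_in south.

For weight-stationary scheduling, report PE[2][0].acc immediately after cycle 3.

PE[2][0].acc = 40

Tracing WS — 3×3 array, target PE[2][0]:
  cycle 0: PE[1][0] → acc 0, east 0, south 0
  cycle 0: PE[2][0] → acc 0, east 0, south 0
  cycle 1: PE[1][0] → acc 11, east 2, south 11
  cycle 1: PE[2][0] → acc 0, east 0, south 0
  cycle 2: PE[1][0] → acc 28, east 4, south 28
  cycle 2: PE[2][0] → acc 27, east 4, south 27
  cycle 3: PE[1][0] → acc 0, east 0, south 0
  cycle 3: PE[2][0] → acc 40, east 3, south 40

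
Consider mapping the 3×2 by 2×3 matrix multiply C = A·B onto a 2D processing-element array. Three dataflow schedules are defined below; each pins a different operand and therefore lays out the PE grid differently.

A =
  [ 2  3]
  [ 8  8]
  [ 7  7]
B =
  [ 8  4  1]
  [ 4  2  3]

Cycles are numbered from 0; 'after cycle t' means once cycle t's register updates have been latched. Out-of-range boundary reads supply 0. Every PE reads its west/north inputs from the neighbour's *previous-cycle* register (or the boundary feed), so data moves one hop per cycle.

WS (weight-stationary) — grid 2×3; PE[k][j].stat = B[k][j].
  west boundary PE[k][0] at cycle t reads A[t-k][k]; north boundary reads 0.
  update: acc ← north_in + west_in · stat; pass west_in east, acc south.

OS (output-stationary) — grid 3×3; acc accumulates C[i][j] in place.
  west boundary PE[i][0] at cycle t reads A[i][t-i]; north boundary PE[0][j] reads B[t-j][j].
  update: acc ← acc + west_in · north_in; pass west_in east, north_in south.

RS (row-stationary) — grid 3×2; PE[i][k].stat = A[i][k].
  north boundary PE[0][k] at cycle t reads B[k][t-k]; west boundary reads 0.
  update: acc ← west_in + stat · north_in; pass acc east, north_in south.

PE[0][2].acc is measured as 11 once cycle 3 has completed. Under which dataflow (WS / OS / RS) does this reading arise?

— WS: 2×3; PE[0][2] trace:
  step 0 · PE0,2: acc=0; fwd→0 fwd↓0
  step 1 · PE0,2: acc=0; fwd→0 fwd↓0
  step 2 · PE0,2: acc=2; fwd→2 fwd↓2
  step 3 · PE0,2: acc=8; fwd→8 fwd↓8
— OS: 3×3; PE[0][2] trace:
  step 0 · PE0,2: acc=0; fwd→0 fwd↓0
  step 1 · PE0,2: acc=0; fwd→0 fwd↓0
  step 2 · PE0,2: acc=2; fwd→2 fwd↓1
  step 3 · PE0,2: acc=11; fwd→3 fwd↓3
— RS: 3×2 array has no PE[0][2].

dataflow = OS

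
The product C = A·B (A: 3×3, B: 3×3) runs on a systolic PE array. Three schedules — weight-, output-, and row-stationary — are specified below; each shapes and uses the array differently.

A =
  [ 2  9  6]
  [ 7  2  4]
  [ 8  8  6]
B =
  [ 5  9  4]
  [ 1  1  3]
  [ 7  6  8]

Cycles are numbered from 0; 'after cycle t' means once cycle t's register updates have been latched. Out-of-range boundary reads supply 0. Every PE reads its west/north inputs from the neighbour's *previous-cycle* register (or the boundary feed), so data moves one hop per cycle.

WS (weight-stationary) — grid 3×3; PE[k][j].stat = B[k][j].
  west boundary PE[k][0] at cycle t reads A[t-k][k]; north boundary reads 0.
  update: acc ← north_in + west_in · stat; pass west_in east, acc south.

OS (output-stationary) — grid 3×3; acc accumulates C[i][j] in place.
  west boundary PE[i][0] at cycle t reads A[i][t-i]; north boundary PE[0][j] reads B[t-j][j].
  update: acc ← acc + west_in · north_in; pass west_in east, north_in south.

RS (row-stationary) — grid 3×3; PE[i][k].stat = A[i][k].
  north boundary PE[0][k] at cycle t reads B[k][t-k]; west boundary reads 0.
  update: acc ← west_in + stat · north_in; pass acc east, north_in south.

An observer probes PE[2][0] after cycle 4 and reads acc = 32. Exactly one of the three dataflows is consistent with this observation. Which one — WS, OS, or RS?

dataflow = RS

— WS: 3×3; PE[2][0] trace:
  after 0 — PE[2][0] acc=0, pass-E 0, pass-S 0
  after 1 — PE[2][0] acc=0, pass-E 0, pass-S 0
  after 2 — PE[2][0] acc=61, pass-E 6, pass-S 61
  after 3 — PE[2][0] acc=65, pass-E 4, pass-S 65
  after 4 — PE[2][0] acc=90, pass-E 6, pass-S 90
— OS: 3×3; PE[2][0] trace:
  after 0 — PE[2][0] acc=0, pass-E 0, pass-S 0
  after 1 — PE[2][0] acc=0, pass-E 0, pass-S 0
  after 2 — PE[2][0] acc=40, pass-E 8, pass-S 5
  after 3 — PE[2][0] acc=48, pass-E 8, pass-S 1
  after 4 — PE[2][0] acc=90, pass-E 6, pass-S 7
— RS: 3×3; PE[2][0] trace:
  after 0 — PE[2][0] acc=0, pass-E 0, pass-S 0
  after 1 — PE[2][0] acc=0, pass-E 0, pass-S 0
  after 2 — PE[2][0] acc=40, pass-E 40, pass-S 5
  after 3 — PE[2][0] acc=72, pass-E 72, pass-S 9
  after 4 — PE[2][0] acc=32, pass-E 32, pass-S 4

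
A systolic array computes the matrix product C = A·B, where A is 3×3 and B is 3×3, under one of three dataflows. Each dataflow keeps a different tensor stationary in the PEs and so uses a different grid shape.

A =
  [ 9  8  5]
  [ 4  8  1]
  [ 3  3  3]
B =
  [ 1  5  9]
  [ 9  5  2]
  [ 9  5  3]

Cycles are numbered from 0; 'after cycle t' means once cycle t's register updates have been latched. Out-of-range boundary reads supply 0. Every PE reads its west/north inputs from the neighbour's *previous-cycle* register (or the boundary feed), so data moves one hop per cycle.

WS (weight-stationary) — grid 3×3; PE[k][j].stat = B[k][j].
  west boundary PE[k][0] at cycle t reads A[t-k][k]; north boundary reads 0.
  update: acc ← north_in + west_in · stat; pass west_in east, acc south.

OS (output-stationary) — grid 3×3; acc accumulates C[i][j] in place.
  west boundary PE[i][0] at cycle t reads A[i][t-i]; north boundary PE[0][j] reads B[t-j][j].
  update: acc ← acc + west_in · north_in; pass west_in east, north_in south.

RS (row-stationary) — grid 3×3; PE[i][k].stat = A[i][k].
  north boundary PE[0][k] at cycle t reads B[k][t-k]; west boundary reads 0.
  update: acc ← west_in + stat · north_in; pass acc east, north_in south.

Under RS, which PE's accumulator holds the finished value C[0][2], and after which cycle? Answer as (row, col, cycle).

(row, col, cycle) = (0, 2, 4)

RS — PE[0][2] is where C[0][2] collects:
  step 0 · PE0,2: acc=0; fwd→0 fwd↓0
  step 1 · PE0,2: acc=0; fwd→0 fwd↓0
  step 2 · PE0,2: acc=126; fwd→126 fwd↓9
  step 3 · PE0,2: acc=110; fwd→110 fwd↓5
  step 4 · PE0,2: acc=112; fwd→112 fwd↓3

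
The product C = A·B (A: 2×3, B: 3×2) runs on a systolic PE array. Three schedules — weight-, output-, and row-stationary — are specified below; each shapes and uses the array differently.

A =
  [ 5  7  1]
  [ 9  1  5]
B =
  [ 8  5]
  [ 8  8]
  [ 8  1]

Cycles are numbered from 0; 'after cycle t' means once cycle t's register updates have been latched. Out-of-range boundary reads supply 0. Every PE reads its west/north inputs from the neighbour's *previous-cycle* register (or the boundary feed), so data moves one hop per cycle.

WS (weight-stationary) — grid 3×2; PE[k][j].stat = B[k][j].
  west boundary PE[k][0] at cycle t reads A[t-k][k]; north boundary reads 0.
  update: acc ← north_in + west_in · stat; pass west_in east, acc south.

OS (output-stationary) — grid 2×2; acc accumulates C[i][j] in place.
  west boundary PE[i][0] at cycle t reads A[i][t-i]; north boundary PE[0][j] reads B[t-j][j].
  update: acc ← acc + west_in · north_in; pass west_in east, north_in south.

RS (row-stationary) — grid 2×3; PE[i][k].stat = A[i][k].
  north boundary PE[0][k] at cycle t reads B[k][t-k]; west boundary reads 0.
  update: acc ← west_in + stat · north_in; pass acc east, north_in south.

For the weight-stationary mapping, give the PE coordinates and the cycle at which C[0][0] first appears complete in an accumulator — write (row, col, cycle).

WS: C[0][0] accumulates in PE[2][0]:
  cycle 0: PE[2][0] → acc 0, east 0, south 0
  cycle 1: PE[2][0] → acc 0, east 0, south 0
  cycle 2: PE[2][0] → acc 104, east 1, south 104

(row, col, cycle) = (2, 0, 2)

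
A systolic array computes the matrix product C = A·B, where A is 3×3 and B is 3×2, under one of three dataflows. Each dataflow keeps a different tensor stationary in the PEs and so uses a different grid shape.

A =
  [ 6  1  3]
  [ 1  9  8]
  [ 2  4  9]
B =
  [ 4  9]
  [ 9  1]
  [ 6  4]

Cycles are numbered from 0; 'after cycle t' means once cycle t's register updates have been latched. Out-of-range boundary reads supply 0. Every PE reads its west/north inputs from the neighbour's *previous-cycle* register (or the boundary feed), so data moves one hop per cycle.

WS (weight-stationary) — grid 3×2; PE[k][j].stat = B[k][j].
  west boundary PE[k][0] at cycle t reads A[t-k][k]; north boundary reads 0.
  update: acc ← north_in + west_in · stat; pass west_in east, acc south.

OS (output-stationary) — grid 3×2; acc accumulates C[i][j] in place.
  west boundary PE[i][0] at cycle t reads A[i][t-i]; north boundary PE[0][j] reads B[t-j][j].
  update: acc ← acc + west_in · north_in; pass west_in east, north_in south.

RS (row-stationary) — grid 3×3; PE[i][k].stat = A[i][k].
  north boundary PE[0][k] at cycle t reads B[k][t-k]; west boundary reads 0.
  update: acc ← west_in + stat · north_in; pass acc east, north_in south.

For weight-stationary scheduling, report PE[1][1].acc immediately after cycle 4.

WS on a 3×2 grid — tracing PE[1][1] and its feeders:
  [0] (0,1) acc=0 (h:0 v:0)
  [0] (1,0) acc=0 (h:0 v:0)
  [0] (1,1) acc=0 (h:0 v:0)
  [1] (0,1) acc=54 (h:6 v:54)
  [1] (1,0) acc=33 (h:1 v:33)
  [1] (1,1) acc=0 (h:0 v:0)
  [2] (0,1) acc=9 (h:1 v:9)
  [2] (1,0) acc=85 (h:9 v:85)
  [2] (1,1) acc=55 (h:1 v:55)
  [3] (0,1) acc=18 (h:2 v:18)
  [3] (1,0) acc=44 (h:4 v:44)
  [3] (1,1) acc=18 (h:9 v:18)
  [4] (0,1) acc=0 (h:0 v:0)
  [4] (1,0) acc=0 (h:0 v:0)
  [4] (1,1) acc=22 (h:4 v:22)

PE[1][1].acc = 22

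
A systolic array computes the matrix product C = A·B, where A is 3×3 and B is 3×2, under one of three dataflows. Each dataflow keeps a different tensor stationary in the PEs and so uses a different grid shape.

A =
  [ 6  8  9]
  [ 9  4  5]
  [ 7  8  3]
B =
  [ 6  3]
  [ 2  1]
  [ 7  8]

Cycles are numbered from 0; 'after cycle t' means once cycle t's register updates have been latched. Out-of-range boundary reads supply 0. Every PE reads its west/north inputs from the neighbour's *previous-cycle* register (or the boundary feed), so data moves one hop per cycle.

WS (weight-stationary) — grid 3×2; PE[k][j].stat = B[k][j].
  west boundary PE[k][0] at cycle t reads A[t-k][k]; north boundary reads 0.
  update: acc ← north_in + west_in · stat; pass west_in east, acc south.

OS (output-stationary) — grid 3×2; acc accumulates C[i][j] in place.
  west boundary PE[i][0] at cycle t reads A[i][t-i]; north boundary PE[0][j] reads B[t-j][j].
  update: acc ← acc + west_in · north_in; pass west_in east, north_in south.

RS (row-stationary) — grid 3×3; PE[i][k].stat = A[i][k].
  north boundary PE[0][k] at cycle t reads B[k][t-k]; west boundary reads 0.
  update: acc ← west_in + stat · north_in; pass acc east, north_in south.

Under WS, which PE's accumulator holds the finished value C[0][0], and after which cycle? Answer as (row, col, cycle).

WS — PE[2][0] is where C[0][0] collects:
  after 0 — PE[2][0] acc=0, pass-E 0, pass-S 0
  after 1 — PE[2][0] acc=0, pass-E 0, pass-S 0
  after 2 — PE[2][0] acc=115, pass-E 9, pass-S 115

(row, col, cycle) = (2, 0, 2)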